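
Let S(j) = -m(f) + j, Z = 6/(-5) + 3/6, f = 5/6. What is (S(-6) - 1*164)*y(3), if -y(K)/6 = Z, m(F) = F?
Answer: -1435/2 ≈ -717.50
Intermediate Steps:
f = ⅚ (f = 5*(⅙) = ⅚ ≈ 0.83333)
Z = -7/10 (Z = 6*(-⅕) + 3*(⅙) = -6/5 + ½ = -7/10 ≈ -0.70000)
y(K) = 21/5 (y(K) = -6*(-7/10) = 21/5)
S(j) = -⅚ + j (S(j) = -1*⅚ + j = -⅚ + j)
(S(-6) - 1*164)*y(3) = ((-⅚ - 6) - 1*164)*(21/5) = (-41/6 - 164)*(21/5) = -1025/6*21/5 = -1435/2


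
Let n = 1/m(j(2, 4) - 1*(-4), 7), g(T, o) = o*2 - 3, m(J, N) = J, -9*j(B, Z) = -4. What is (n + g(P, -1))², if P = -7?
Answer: 36481/1600 ≈ 22.801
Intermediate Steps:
j(B, Z) = 4/9 (j(B, Z) = -⅑*(-4) = 4/9)
g(T, o) = -3 + 2*o (g(T, o) = 2*o - 3 = -3 + 2*o)
n = 9/40 (n = 1/(4/9 - 1*(-4)) = 1/(4/9 + 4) = 1/(40/9) = 9/40 ≈ 0.22500)
(n + g(P, -1))² = (9/40 + (-3 + 2*(-1)))² = (9/40 + (-3 - 2))² = (9/40 - 5)² = (-191/40)² = 36481/1600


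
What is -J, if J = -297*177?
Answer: 52569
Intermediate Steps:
J = -52569
-J = -1*(-52569) = 52569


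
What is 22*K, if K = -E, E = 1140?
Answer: -25080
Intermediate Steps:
K = -1140 (K = -1*1140 = -1140)
22*K = 22*(-1140) = -25080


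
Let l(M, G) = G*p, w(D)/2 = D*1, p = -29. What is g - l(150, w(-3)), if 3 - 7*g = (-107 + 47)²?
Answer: -4815/7 ≈ -687.86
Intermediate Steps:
w(D) = 2*D (w(D) = 2*(D*1) = 2*D)
l(M, G) = -29*G (l(M, G) = G*(-29) = -29*G)
g = -3597/7 (g = 3/7 - (-107 + 47)²/7 = 3/7 - ⅐*(-60)² = 3/7 - ⅐*3600 = 3/7 - 3600/7 = -3597/7 ≈ -513.86)
g - l(150, w(-3)) = -3597/7 - (-29)*2*(-3) = -3597/7 - (-29)*(-6) = -3597/7 - 1*174 = -3597/7 - 174 = -4815/7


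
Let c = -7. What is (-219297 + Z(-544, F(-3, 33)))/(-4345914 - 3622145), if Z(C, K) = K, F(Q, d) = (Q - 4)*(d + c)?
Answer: 219479/7968059 ≈ 0.027545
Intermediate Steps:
F(Q, d) = (-7 + d)*(-4 + Q) (F(Q, d) = (Q - 4)*(d - 7) = (-4 + Q)*(-7 + d) = (-7 + d)*(-4 + Q))
(-219297 + Z(-544, F(-3, 33)))/(-4345914 - 3622145) = (-219297 + (28 - 7*(-3) - 4*33 - 3*33))/(-4345914 - 3622145) = (-219297 + (28 + 21 - 132 - 99))/(-7968059) = (-219297 - 182)*(-1/7968059) = -219479*(-1/7968059) = 219479/7968059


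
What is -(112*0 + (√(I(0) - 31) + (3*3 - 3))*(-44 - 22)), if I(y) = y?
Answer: 396 + 66*I*√31 ≈ 396.0 + 367.47*I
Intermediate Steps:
-(112*0 + (√(I(0) - 31) + (3*3 - 3))*(-44 - 22)) = -(112*0 + (√(0 - 31) + (3*3 - 3))*(-44 - 22)) = -(0 + (√(-31) + (9 - 3))*(-66)) = -(0 + (I*√31 + 6)*(-66)) = -(0 + (6 + I*√31)*(-66)) = -(0 + (-396 - 66*I*√31)) = -(-396 - 66*I*√31) = 396 + 66*I*√31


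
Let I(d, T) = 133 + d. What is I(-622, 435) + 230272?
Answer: 229783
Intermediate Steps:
I(-622, 435) + 230272 = (133 - 622) + 230272 = -489 + 230272 = 229783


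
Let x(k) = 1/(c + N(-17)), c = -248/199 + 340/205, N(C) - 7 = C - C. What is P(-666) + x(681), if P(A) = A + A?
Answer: -80547205/60477 ≈ -1331.9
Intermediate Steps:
N(C) = 7 (N(C) = 7 + (C - C) = 7 + 0 = 7)
P(A) = 2*A
c = 3364/8159 (c = -248*1/199 + 340*(1/205) = -248/199 + 68/41 = 3364/8159 ≈ 0.41231)
x(k) = 8159/60477 (x(k) = 1/(3364/8159 + 7) = 1/(60477/8159) = 8159/60477)
P(-666) + x(681) = 2*(-666) + 8159/60477 = -1332 + 8159/60477 = -80547205/60477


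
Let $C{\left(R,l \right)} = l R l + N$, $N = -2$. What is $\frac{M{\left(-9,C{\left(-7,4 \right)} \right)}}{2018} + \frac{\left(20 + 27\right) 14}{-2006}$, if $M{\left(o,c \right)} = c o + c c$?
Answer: $\frac{6700072}{1012027} \approx 6.6204$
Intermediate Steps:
$C{\left(R,l \right)} = -2 + R l^{2}$ ($C{\left(R,l \right)} = l R l - 2 = R l l - 2 = R l^{2} - 2 = -2 + R l^{2}$)
$M{\left(o,c \right)} = c^{2} + c o$ ($M{\left(o,c \right)} = c o + c^{2} = c^{2} + c o$)
$\frac{M{\left(-9,C{\left(-7,4 \right)} \right)}}{2018} + \frac{\left(20 + 27\right) 14}{-2006} = \frac{\left(-2 - 7 \cdot 4^{2}\right) \left(\left(-2 - 7 \cdot 4^{2}\right) - 9\right)}{2018} + \frac{\left(20 + 27\right) 14}{-2006} = \left(-2 - 112\right) \left(\left(-2 - 112\right) - 9\right) \frac{1}{2018} + 47 \cdot 14 \left(- \frac{1}{2006}\right) = \left(-2 - 112\right) \left(\left(-2 - 112\right) - 9\right) \frac{1}{2018} + 658 \left(- \frac{1}{2006}\right) = - 114 \left(-114 - 9\right) \frac{1}{2018} - \frac{329}{1003} = \left(-114\right) \left(-123\right) \frac{1}{2018} - \frac{329}{1003} = 14022 \cdot \frac{1}{2018} - \frac{329}{1003} = \frac{7011}{1009} - \frac{329}{1003} = \frac{6700072}{1012027}$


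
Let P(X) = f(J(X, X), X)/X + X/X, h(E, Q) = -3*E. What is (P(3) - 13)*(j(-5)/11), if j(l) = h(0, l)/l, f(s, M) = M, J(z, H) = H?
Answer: 0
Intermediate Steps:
P(X) = 2 (P(X) = X/X + X/X = 1 + 1 = 2)
j(l) = 0 (j(l) = (-3*0)/l = 0/l = 0)
(P(3) - 13)*(j(-5)/11) = (2 - 13)*(0/11) = -0/11 = -11*0 = 0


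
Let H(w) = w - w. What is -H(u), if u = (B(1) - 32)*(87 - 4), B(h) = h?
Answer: 0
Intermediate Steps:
u = -2573 (u = (1 - 32)*(87 - 4) = -31*83 = -2573)
H(w) = 0
-H(u) = -1*0 = 0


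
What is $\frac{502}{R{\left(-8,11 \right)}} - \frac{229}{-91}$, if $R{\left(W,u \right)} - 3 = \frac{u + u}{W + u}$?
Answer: $\frac{144145}{2821} \approx 51.097$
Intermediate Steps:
$R{\left(W,u \right)} = 3 + \frac{2 u}{W + u}$ ($R{\left(W,u \right)} = 3 + \frac{u + u}{W + u} = 3 + \frac{2 u}{W + u}$)
$\frac{502}{R{\left(-8,11 \right)}} - \frac{229}{-91} = \frac{502}{\frac{1}{-8 + 11} \left(3 \left(-8\right) + 5 \cdot 11\right)} - \frac{229}{-91} = \frac{502}{\frac{1}{3} \left(-24 + 55\right)} - - \frac{229}{91} = \frac{502}{\frac{1}{3} \cdot 31} + \frac{229}{91} = \frac{502}{\frac{31}{3}} + \frac{229}{91} = 502 \cdot \frac{3}{31} + \frac{229}{91} = \frac{1506}{31} + \frac{229}{91} = \frac{144145}{2821}$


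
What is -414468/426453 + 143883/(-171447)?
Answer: -14713181355/8123787499 ≈ -1.8111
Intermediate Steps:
-414468/426453 + 143883/(-171447) = -414468*1/426453 + 143883*(-1/171447) = -138156/142151 - 47961/57149 = -14713181355/8123787499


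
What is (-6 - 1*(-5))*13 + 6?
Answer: -7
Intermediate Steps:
(-6 - 1*(-5))*13 + 6 = (-6 + 5)*13 + 6 = -1*13 + 6 = -13 + 6 = -7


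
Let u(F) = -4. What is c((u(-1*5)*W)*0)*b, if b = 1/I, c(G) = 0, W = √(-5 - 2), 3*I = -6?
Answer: 0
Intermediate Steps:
I = -2 (I = (⅓)*(-6) = -2)
W = I*√7 (W = √(-7) = I*√7 ≈ 2.6458*I)
b = -½ (b = 1/(-2) = -½ ≈ -0.50000)
c((u(-1*5)*W)*0)*b = 0*(-½) = 0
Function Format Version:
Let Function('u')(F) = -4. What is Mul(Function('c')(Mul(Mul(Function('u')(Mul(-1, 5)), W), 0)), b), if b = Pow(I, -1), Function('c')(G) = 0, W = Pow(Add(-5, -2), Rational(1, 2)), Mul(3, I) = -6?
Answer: 0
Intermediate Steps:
I = -2 (I = Mul(Rational(1, 3), -6) = -2)
W = Mul(I, Pow(7, Rational(1, 2))) (W = Pow(-7, Rational(1, 2)) = Mul(I, Pow(7, Rational(1, 2))) ≈ Mul(2.6458, I))
b = Rational(-1, 2) (b = Pow(-2, -1) = Rational(-1, 2) ≈ -0.50000)
Mul(Function('c')(Mul(Mul(Function('u')(Mul(-1, 5)), W), 0)), b) = Mul(0, Rational(-1, 2)) = 0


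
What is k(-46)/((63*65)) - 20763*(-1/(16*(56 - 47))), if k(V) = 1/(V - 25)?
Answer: 670748699/4651920 ≈ 144.19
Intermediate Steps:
k(V) = 1/(-25 + V)
k(-46)/((63*65)) - 20763*(-1/(16*(56 - 47))) = 1/((-25 - 46)*((63*65))) - 20763*(-1/(16*(56 - 47))) = 1/(-71*4095) - 20763/((-16*9)) = -1/71*1/4095 - 20763/(-144) = -1/290745 - 20763*(-1/144) = -1/290745 + 2307/16 = 670748699/4651920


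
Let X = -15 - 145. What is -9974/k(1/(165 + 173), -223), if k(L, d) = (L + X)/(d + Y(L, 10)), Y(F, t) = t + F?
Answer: -718058182/54079 ≈ -13278.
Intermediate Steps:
Y(F, t) = F + t
X = -160
k(L, d) = (-160 + L)/(10 + L + d) (k(L, d) = (L - 160)/(d + (L + 10)) = (-160 + L)/(d + (10 + L)) = (-160 + L)/(10 + L + d))
-9974/k(1/(165 + 173), -223) = -9974*(10 + 1/(165 + 173) - 223)/(-160 + 1/(165 + 173)) = -9974*(10 + 1/338 - 223)/(-160 + 1/338) = -9974/(-54079/338/(-71993/338)) = -9974/((-338/71993*(-54079/338))) = -9974/54079/71993 = -9974*71993/54079 = -718058182/54079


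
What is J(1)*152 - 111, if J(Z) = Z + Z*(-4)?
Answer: -567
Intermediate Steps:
J(Z) = -3*Z (J(Z) = Z - 4*Z = -3*Z)
J(1)*152 - 111 = -3*1*152 - 111 = -3*152 - 111 = -456 - 111 = -567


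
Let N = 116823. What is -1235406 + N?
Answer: -1118583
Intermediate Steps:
-1235406 + N = -1235406 + 116823 = -1118583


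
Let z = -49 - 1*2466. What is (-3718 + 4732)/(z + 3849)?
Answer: 507/667 ≈ 0.76012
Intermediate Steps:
z = -2515 (z = -49 - 2466 = -2515)
(-3718 + 4732)/(z + 3849) = (-3718 + 4732)/(-2515 + 3849) = 1014/1334 = 1014*(1/1334) = 507/667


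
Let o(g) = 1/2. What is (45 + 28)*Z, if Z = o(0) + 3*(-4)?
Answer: -1679/2 ≈ -839.50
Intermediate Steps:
o(g) = ½
Z = -23/2 (Z = ½ + 3*(-4) = ½ - 12 = -23/2 ≈ -11.500)
(45 + 28)*Z = (45 + 28)*(-23/2) = 73*(-23/2) = -1679/2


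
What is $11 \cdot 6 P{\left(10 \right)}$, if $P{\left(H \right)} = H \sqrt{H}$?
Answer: $660 \sqrt{10} \approx 2087.1$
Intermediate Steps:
$P{\left(H \right)} = H^{\frac{3}{2}}$
$11 \cdot 6 P{\left(10 \right)} = 11 \cdot 6 \cdot 10^{\frac{3}{2}} = 66 \cdot 10 \sqrt{10} = 660 \sqrt{10}$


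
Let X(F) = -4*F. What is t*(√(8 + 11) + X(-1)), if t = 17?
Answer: 68 + 17*√19 ≈ 142.10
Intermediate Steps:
t*(√(8 + 11) + X(-1)) = 17*(√(8 + 11) - 4*(-1)) = 17*(√19 + 4) = 17*(4 + √19) = 68 + 17*√19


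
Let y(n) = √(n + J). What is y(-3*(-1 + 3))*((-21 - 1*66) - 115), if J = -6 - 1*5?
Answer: -202*I*√17 ≈ -832.87*I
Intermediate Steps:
J = -11 (J = -6 - 5 = -11)
y(n) = √(-11 + n) (y(n) = √(n - 11) = √(-11 + n))
y(-3*(-1 + 3))*((-21 - 1*66) - 115) = √(-11 - 3*(-1 + 3))*((-21 - 1*66) - 115) = √(-11 - 3*2)*((-21 - 66) - 115) = √(-11 - 6)*(-87 - 115) = √(-17)*(-202) = (I*√17)*(-202) = -202*I*√17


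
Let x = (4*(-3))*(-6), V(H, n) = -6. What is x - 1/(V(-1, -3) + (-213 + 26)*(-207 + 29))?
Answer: 2396159/33280 ≈ 72.000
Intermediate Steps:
x = 72 (x = -12*(-6) = 72)
x - 1/(V(-1, -3) + (-213 + 26)*(-207 + 29)) = 72 - 1/(-6 + (-213 + 26)*(-207 + 29)) = 72 - 1/(-6 - 187*(-178)) = 72 - 1/(-6 + 33286) = 72 - 1/33280 = 2396159/33280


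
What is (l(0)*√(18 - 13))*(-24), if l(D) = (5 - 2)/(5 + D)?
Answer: -72*√5/5 ≈ -32.199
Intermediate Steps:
l(D) = 3/(5 + D)
(l(0)*√(18 - 13))*(-24) = ((3/(5 + 0))*√(18 - 13))*(-24) = ((3/5)*√5)*(-24) = ((3*(⅕))*√5)*(-24) = (3*√5/5)*(-24) = -72*√5/5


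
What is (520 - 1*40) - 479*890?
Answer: -425830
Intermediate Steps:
(520 - 1*40) - 479*890 = (520 - 40) - 426310 = 480 - 426310 = -425830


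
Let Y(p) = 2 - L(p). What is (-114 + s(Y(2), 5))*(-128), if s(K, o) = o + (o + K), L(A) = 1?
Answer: 13184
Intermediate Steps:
Y(p) = 1 (Y(p) = 2 - 1*1 = 2 - 1 = 1)
s(K, o) = K + 2*o (s(K, o) = o + (K + o) = K + 2*o)
(-114 + s(Y(2), 5))*(-128) = (-114 + (1 + 2*5))*(-128) = (-114 + (1 + 10))*(-128) = (-114 + 11)*(-128) = -103*(-128) = 13184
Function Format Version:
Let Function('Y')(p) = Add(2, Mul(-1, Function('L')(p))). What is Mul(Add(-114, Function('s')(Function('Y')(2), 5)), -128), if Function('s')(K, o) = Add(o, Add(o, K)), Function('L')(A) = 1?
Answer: 13184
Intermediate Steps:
Function('Y')(p) = 1 (Function('Y')(p) = Add(2, Mul(-1, 1)) = Add(2, -1) = 1)
Function('s')(K, o) = Add(K, Mul(2, o)) (Function('s')(K, o) = Add(o, Add(K, o)) = Add(K, Mul(2, o)))
Mul(Add(-114, Function('s')(Function('Y')(2), 5)), -128) = Mul(Add(-114, Add(1, Mul(2, 5))), -128) = Mul(Add(-114, Add(1, 10)), -128) = Mul(Add(-114, 11), -128) = Mul(-103, -128) = 13184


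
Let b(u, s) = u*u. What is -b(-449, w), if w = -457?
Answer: -201601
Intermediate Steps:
b(u, s) = u**2
-b(-449, w) = -1*(-449)**2 = -1*201601 = -201601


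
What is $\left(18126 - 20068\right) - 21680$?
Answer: $-23622$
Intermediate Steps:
$\left(18126 - 20068\right) - 21680 = -1942 - 21680 = -23622$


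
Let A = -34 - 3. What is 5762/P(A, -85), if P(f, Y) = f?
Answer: -5762/37 ≈ -155.73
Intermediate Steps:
A = -37
5762/P(A, -85) = 5762/(-37) = 5762*(-1/37) = -5762/37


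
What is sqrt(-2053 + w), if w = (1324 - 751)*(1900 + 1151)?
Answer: sqrt(1746170) ≈ 1321.4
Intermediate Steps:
w = 1748223 (w = 573*3051 = 1748223)
sqrt(-2053 + w) = sqrt(-2053 + 1748223) = sqrt(1746170)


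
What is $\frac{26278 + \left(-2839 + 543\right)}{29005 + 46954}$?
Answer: $\frac{23982}{75959} \approx 0.31572$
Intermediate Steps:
$\frac{26278 + \left(-2839 + 543\right)}{29005 + 46954} = \frac{26278 - 2296}{75959} = 23982 \cdot \frac{1}{75959} = \frac{23982}{75959}$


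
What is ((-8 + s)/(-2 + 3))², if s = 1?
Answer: 49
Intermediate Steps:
((-8 + s)/(-2 + 3))² = ((-8 + 1)/(-2 + 3))² = (-7/1)² = (-7*1)² = (-7)² = 49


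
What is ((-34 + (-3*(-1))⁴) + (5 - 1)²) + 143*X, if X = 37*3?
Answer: 15936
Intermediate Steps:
X = 111
((-34 + (-3*(-1))⁴) + (5 - 1)²) + 143*X = ((-34 + (-3*(-1))⁴) + (5 - 1)²) + 143*111 = ((-34 + 3⁴) + 4²) + 15873 = ((-34 + 81) + 16) + 15873 = (47 + 16) + 15873 = 63 + 15873 = 15936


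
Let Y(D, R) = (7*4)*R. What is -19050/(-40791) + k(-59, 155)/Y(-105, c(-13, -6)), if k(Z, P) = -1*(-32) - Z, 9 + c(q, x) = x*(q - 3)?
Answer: 2386561/4731756 ≈ 0.50437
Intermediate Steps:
c(q, x) = -9 + x*(-3 + q) (c(q, x) = -9 + x*(q - 3) = -9 + x*(-3 + q))
Y(D, R) = 28*R
k(Z, P) = 32 - Z
-19050/(-40791) + k(-59, 155)/Y(-105, c(-13, -6)) = -19050/(-40791) + (32 - 1*(-59))/((28*(-9 - 3*(-6) - 13*(-6)))) = -19050*(-1/40791) + (32 + 59)/((28*(-9 + 18 + 78))) = 6350/13597 + 91/((28*87)) = 6350/13597 + 91/2436 = 6350/13597 + 91*(1/2436) = 6350/13597 + 13/348 = 2386561/4731756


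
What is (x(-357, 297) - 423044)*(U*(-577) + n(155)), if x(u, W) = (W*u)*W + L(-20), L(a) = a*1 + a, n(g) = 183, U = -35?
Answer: -650337317466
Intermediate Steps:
L(a) = 2*a (L(a) = a + a = 2*a)
x(u, W) = -40 + u*W² (x(u, W) = (W*u)*W + 2*(-20) = u*W² - 40 = -40 + u*W²)
(x(-357, 297) - 423044)*(U*(-577) + n(155)) = ((-40 - 357*297²) - 423044)*(-35*(-577) + 183) = ((-40 - 357*88209) - 423044)*(20195 + 183) = ((-40 - 31490613) - 423044)*20378 = (-31490653 - 423044)*20378 = -31913697*20378 = -650337317466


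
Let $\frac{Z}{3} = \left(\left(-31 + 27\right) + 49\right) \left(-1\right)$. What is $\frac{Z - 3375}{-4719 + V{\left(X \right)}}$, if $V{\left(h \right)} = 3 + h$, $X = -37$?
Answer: $\frac{3510}{4753} \approx 0.73848$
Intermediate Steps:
$Z = -135$ ($Z = 3 \left(\left(-31 + 27\right) + 49\right) \left(-1\right) = 3 \left(-4 + 49\right) \left(-1\right) = 3 \cdot 45 \left(-1\right) = 3 \left(-45\right) = -135$)
$\frac{Z - 3375}{-4719 + V{\left(X \right)}} = \frac{-135 - 3375}{-4719 + \left(3 - 37\right)} = - \frac{3510}{-4719 - 34} = - \frac{3510}{-4753} = \left(-3510\right) \left(- \frac{1}{4753}\right) = \frac{3510}{4753}$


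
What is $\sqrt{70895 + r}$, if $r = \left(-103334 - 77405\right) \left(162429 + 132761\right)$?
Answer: $i \sqrt{53352274515} \approx 2.3098 \cdot 10^{5} i$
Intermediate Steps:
$r = -53352345410$ ($r = \left(-180739\right) 295190 = -53352345410$)
$\sqrt{70895 + r} = \sqrt{70895 - 53352345410} = \sqrt{-53352274515} = i \sqrt{53352274515}$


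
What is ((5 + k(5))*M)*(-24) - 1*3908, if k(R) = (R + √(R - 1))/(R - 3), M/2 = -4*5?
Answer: 4252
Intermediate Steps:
M = -40 (M = 2*(-4*5) = 2*(-20) = -40)
k(R) = (R + √(-1 + R))/(-3 + R)
((5 + k(5))*M)*(-24) - 1*3908 = ((5 + (5 + √(-1 + 5))/(-3 + 5))*(-40))*(-24) - 1*3908 = ((5 + (5 + √4)/2)*(-40))*(-24) - 3908 = ((5 + (5 + 2)/2)*(-40))*(-24) - 3908 = ((5 + (½)*7)*(-40))*(-24) - 3908 = ((5 + 7/2)*(-40))*(-24) - 3908 = ((17/2)*(-40))*(-24) - 3908 = -340*(-24) - 3908 = 8160 - 3908 = 4252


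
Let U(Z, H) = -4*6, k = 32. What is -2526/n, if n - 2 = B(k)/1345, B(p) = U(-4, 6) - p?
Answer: -566245/439 ≈ -1289.9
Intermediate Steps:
U(Z, H) = -24
B(p) = -24 - p
n = 2634/1345 (n = 2 + (-24 - 1*32)/1345 = 2 + (-24 - 32)*(1/1345) = 2 - 56*1/1345 = 2 - 56/1345 = 2634/1345 ≈ 1.9584)
-2526/n = -2526/2634/1345 = -2526*1345/2634 = -566245/439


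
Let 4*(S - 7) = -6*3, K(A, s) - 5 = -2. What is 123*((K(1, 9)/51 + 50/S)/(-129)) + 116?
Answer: 70815/731 ≈ 96.874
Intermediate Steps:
K(A, s) = 3 (K(A, s) = 5 - 2 = 3)
S = 5/2 (S = 7 + (-6*3)/4 = 7 + (¼)*(-18) = 7 - 9/2 = 5/2 ≈ 2.5000)
123*((K(1, 9)/51 + 50/S)/(-129)) + 116 = 123*((3/51 + 50/(5/2))/(-129)) + 116 = 123*((3*(1/51) + 50*(⅖))*(-1/129)) + 116 = 123*((1/17 + 20)*(-1/129)) + 116 = 123*((341/17)*(-1/129)) + 116 = 123*(-341/2193) + 116 = -13981/731 + 116 = 70815/731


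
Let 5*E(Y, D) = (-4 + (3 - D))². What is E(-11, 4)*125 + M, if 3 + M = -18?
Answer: 604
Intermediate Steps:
M = -21 (M = -3 - 18 = -21)
E(Y, D) = (-1 - D)²/5 (E(Y, D) = (-4 + (3 - D))²/5 = (-1 - D)²/5)
E(-11, 4)*125 + M = ((1 + 4)²/5)*125 - 21 = ((⅕)*5²)*125 - 21 = ((⅕)*25)*125 - 21 = 5*125 - 21 = 625 - 21 = 604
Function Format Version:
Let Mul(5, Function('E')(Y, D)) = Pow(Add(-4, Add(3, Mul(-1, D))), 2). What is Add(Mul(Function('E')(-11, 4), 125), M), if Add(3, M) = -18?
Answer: 604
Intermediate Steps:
M = -21 (M = Add(-3, -18) = -21)
Function('E')(Y, D) = Mul(Rational(1, 5), Pow(Add(-1, Mul(-1, D)), 2)) (Function('E')(Y, D) = Mul(Rational(1, 5), Pow(Add(-4, Add(3, Mul(-1, D))), 2)) = Mul(Rational(1, 5), Pow(Add(-1, Mul(-1, D)), 2)))
Add(Mul(Function('E')(-11, 4), 125), M) = Add(Mul(Mul(Rational(1, 5), Pow(Add(1, 4), 2)), 125), -21) = Add(Mul(Mul(Rational(1, 5), Pow(5, 2)), 125), -21) = Add(Mul(Mul(Rational(1, 5), 25), 125), -21) = Add(Mul(5, 125), -21) = Add(625, -21) = 604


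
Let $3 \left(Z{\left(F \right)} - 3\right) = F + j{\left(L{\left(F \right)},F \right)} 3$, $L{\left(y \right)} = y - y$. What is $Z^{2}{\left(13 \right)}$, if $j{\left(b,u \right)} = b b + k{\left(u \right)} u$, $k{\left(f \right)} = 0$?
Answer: $\frac{484}{9} \approx 53.778$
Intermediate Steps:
$L{\left(y \right)} = 0$
$j{\left(b,u \right)} = b^{2}$ ($j{\left(b,u \right)} = b b + 0 u = b^{2} + 0 = b^{2}$)
$Z{\left(F \right)} = 3 + \frac{F}{3}$ ($Z{\left(F \right)} = 3 + \frac{F + 0^{2} \cdot 3}{3} = 3 + \frac{F + 0 \cdot 3}{3} = 3 + \frac{F + 0}{3} = 3 + \frac{F}{3}$)
$Z^{2}{\left(13 \right)} = \left(3 + \frac{1}{3} \cdot 13\right)^{2} = \left(3 + \frac{13}{3}\right)^{2} = \left(\frac{22}{3}\right)^{2} = \frac{484}{9}$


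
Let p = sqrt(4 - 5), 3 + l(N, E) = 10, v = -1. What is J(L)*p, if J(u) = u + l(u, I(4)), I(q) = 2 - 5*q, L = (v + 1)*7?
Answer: 7*I ≈ 7.0*I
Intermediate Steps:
L = 0 (L = (-1 + 1)*7 = 0*7 = 0)
l(N, E) = 7 (l(N, E) = -3 + 10 = 7)
p = I (p = sqrt(-1) = I ≈ 1.0*I)
J(u) = 7 + u (J(u) = u + 7 = 7 + u)
J(L)*p = (7 + 0)*I = 7*I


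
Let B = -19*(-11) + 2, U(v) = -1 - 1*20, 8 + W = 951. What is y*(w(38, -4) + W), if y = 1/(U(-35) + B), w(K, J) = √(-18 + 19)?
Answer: 472/95 ≈ 4.9684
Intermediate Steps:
W = 943 (W = -8 + 951 = 943)
U(v) = -21 (U(v) = -1 - 20 = -21)
w(K, J) = 1 (w(K, J) = √1 = 1)
B = 211 (B = 209 + 2 = 211)
y = 1/190 (y = 1/(-21 + 211) = 1/190 ≈ 0.0052632)
y*(w(38, -4) + W) = (1 + 943)/190 = (1/190)*944 = 472/95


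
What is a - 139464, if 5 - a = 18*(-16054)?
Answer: 149513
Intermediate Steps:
a = 288977 (a = 5 - 18*(-16054) = 5 - 1*(-288972) = 5 + 288972 = 288977)
a - 139464 = 288977 - 139464 = 149513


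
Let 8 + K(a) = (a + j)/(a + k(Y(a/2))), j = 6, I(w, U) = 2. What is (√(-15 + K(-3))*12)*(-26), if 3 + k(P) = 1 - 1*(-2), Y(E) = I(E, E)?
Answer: -624*I*√6 ≈ -1528.5*I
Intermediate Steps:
Y(E) = 2
k(P) = 0 (k(P) = -3 + (1 - 1*(-2)) = -3 + (1 + 2) = -3 + 3 = 0)
K(a) = -8 + (6 + a)/a (K(a) = -8 + (a + 6)/(a + 0) = -8 + (6 + a)/a)
(√(-15 + K(-3))*12)*(-26) = (√(-15 + (-7 + 6/(-3)))*12)*(-26) = (√(-15 + (-7 + 6*(-⅓)))*12)*(-26) = (√(-15 + (-7 - 2))*12)*(-26) = (√(-15 - 9)*12)*(-26) = (√(-24)*12)*(-26) = ((2*I*√6)*12)*(-26) = (24*I*√6)*(-26) = -624*I*√6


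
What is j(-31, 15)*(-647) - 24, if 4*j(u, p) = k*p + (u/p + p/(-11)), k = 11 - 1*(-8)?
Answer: -30074813/660 ≈ -45568.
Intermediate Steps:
k = 19 (k = 11 + 8 = 19)
j(u, p) = 52*p/11 + u/(4*p) (j(u, p) = (19*p + (u/p + p/(-11)))/4 = (19*p + (u/p + p*(-1/11)))/4 = (19*p + (u/p - p/11))/4 = (19*p + (-p/11 + u/p))/4 = (208*p/11 + u/p)/4 = 52*p/11 + u/(4*p))
j(-31, 15)*(-647) - 24 = ((52/11)*15 + (1/4)*(-31)/15)*(-647) - 24 = (780/11 + (1/4)*(-31)*(1/15))*(-647) - 24 = (780/11 - 31/60)*(-647) - 24 = (46459/660)*(-647) - 24 = -30058973/660 - 24 = -30074813/660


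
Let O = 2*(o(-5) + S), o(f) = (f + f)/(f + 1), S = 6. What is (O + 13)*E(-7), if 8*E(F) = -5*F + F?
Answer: 105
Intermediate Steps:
E(F) = -F/2 (E(F) = (-5*F + F)/8 = (-4*F)/8 = -F/2)
o(f) = 2*f/(1 + f) (o(f) = (2*f)/(1 + f) = 2*f/(1 + f))
O = 17 (O = 2*(2*(-5)/(1 - 5) + 6) = 2*(2*(-5)/(-4) + 6) = 2*(2*(-5)*(-¼) + 6) = 2*(5/2 + 6) = 2*(17/2) = 17)
(O + 13)*E(-7) = (17 + 13)*(-½*(-7)) = 30*(7/2) = 105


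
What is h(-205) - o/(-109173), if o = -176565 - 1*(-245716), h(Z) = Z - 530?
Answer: -80173004/109173 ≈ -734.37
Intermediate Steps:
h(Z) = -530 + Z
o = 69151 (o = -176565 + 245716 = 69151)
h(-205) - o/(-109173) = (-530 - 205) - 69151/(-109173) = -735 - 69151*(-1)/109173 = -735 - 1*(-69151/109173) = -735 + 69151/109173 = -80173004/109173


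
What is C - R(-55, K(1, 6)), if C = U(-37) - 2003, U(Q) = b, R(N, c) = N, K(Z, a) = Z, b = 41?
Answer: -1907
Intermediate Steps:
U(Q) = 41
C = -1962 (C = 41 - 2003 = -1962)
C - R(-55, K(1, 6)) = -1962 - 1*(-55) = -1962 + 55 = -1907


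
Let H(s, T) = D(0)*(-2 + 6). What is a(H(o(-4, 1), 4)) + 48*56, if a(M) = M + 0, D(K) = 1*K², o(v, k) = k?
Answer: 2688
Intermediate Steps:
D(K) = K²
H(s, T) = 0 (H(s, T) = 0²*(-2 + 6) = 0*4 = 0)
a(M) = M
a(H(o(-4, 1), 4)) + 48*56 = 0 + 48*56 = 0 + 2688 = 2688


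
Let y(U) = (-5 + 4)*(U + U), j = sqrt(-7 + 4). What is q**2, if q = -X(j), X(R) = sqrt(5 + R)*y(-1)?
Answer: 20 + 4*I*sqrt(3) ≈ 20.0 + 6.9282*I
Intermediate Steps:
j = I*sqrt(3) (j = sqrt(-3) = I*sqrt(3) ≈ 1.732*I)
y(U) = -2*U
X(R) = 2*sqrt(5 + R) (X(R) = sqrt(5 + R)*(-2*(-1)) = sqrt(5 + R)*2 = 2*sqrt(5 + R))
q = -2*sqrt(5 + I*sqrt(3)) ≈ -4.5368 - 0.76355*I
q**2 = (-2*sqrt(5 + I*sqrt(3)))**2 = 20 + 4*I*sqrt(3)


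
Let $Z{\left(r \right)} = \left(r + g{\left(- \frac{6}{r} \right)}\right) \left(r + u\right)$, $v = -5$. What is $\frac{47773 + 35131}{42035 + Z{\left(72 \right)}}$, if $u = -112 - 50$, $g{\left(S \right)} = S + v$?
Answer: $\frac{3856}{1675} \approx 2.3021$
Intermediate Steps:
$g{\left(S \right)} = -5 + S$ ($g{\left(S \right)} = S - 5 = -5 + S$)
$u = -162$ ($u = -112 - 50 = -162$)
$Z{\left(r \right)} = \left(-162 + r\right) \left(-5 + r - \frac{6}{r}\right)$ ($Z{\left(r \right)} = \left(r - \left(5 + \frac{6}{r}\right)\right) \left(r - 162\right) = \left(-5 + r - \frac{6}{r}\right) \left(-162 + r\right) = \left(-162 + r\right) \left(-5 + r - \frac{6}{r}\right)$)
$\frac{47773 + 35131}{42035 + Z{\left(72 \right)}} = \frac{47773 + 35131}{42035 + \left(804 + 72^{2} - 12024 + \frac{972}{72}\right)} = \frac{82904}{42035 + \left(804 + 5184 - 12024 + 972 \cdot \frac{1}{72}\right)} = \frac{82904}{42035 + \left(804 + 5184 - 12024 + \frac{27}{2}\right)} = \frac{82904}{42035 - \frac{12045}{2}} = \frac{82904}{\frac{72025}{2}} = 82904 \cdot \frac{2}{72025} = \frac{3856}{1675}$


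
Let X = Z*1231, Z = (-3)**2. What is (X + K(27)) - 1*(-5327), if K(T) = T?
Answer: 16433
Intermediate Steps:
Z = 9
X = 11079 (X = 9*1231 = 11079)
(X + K(27)) - 1*(-5327) = (11079 + 27) - 1*(-5327) = 11106 + 5327 = 16433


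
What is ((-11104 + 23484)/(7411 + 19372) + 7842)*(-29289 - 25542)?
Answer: -11516959081446/26783 ≈ -4.3001e+8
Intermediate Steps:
((-11104 + 23484)/(7411 + 19372) + 7842)*(-29289 - 25542) = (12380/26783 + 7842)*(-54831) = (210044666/26783)*(-54831) = -11516959081446/26783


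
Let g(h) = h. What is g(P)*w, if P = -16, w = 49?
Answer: -784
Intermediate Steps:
g(P)*w = -16*49 = -784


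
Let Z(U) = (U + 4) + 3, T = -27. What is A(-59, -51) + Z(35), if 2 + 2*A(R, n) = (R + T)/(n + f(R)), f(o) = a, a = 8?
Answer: 42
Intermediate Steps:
f(o) = 8
A(R, n) = -1 + (-27 + R)/(2*(8 + n)) (A(R, n) = -1 + ((R - 27)/(n + 8))/2 = -1 + ((-27 + R)/(8 + n))/2 = -1 + (-27 + R)/(2*(8 + n)))
Z(U) = 7 + U (Z(U) = (4 + U) + 3 = 7 + U)
A(-59, -51) + Z(35) = (-43 - 59 - 2*(-51))/(2*(8 - 51)) + (7 + 35) = (½)*(-43 - 59 + 102)/(-43) + 42 = (½)*(-1/43)*0 + 42 = 0 + 42 = 42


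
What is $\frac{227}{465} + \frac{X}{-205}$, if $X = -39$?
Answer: $\frac{12934}{19065} \approx 0.67842$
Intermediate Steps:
$\frac{227}{465} + \frac{X}{-205} = \frac{227}{465} - \frac{39}{-205} = 227 \cdot \frac{1}{465} - - \frac{39}{205} = \frac{227}{465} + \frac{39}{205} = \frac{12934}{19065}$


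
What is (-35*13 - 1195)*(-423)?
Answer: 697950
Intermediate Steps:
(-35*13 - 1195)*(-423) = (-455 - 1195)*(-423) = -1650*(-423) = 697950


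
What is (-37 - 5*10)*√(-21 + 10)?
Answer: -87*I*√11 ≈ -288.55*I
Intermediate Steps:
(-37 - 5*10)*√(-21 + 10) = (-37 - 50)*√(-11) = -87*I*√11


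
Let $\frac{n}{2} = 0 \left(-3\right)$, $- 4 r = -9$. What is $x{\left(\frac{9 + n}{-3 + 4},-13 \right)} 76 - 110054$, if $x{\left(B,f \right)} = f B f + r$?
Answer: $5713$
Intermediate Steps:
$r = \frac{9}{4}$ ($r = \left(- \frac{1}{4}\right) \left(-9\right) = \frac{9}{4} \approx 2.25$)
$n = 0$ ($n = 2 \cdot 0 \left(-3\right) = 2 \cdot 0 = 0$)
$x{\left(B,f \right)} = \frac{9}{4} + B f^{2}$ ($x{\left(B,f \right)} = f B f + \frac{9}{4} = B f f + \frac{9}{4} = B f^{2} + \frac{9}{4} = \frac{9}{4} + B f^{2}$)
$x{\left(\frac{9 + n}{-3 + 4},-13 \right)} 76 - 110054 = \left(\frac{9}{4} + \frac{9 + 0}{-3 + 4} \left(-13\right)^{2}\right) 76 - 110054 = \left(\frac{9}{4} + \frac{9}{1} \cdot 169\right) 76 - 110054 = \left(\frac{9}{4} + 9 \cdot 1 \cdot 169\right) 76 - 110054 = \left(\frac{9}{4} + 9 \cdot 169\right) 76 - 110054 = \left(\frac{9}{4} + 1521\right) 76 - 110054 = \frac{6093}{4} \cdot 76 - 110054 = 115767 - 110054 = 5713$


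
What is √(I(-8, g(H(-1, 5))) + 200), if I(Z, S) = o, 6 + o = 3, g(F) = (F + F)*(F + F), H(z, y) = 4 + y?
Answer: √197 ≈ 14.036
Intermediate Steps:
g(F) = 4*F² (g(F) = (2*F)*(2*F) = 4*F²)
o = -3 (o = -6 + 3 = -3)
I(Z, S) = -3
√(I(-8, g(H(-1, 5))) + 200) = √(-3 + 200) = √197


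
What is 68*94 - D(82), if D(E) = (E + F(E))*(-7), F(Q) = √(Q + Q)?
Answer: 6966 + 14*√41 ≈ 7055.6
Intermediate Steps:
F(Q) = √2*√Q (F(Q) = √(2*Q) = √2*√Q)
D(E) = -7*E - 7*√2*√E (D(E) = (E + √2*√E)*(-7) = -7*E - 7*√2*√E)
68*94 - D(82) = 68*94 - (-7*82 - 7*√2*√82) = 6392 - (-574 - 14*√41) = 6392 + (574 + 14*√41) = 6966 + 14*√41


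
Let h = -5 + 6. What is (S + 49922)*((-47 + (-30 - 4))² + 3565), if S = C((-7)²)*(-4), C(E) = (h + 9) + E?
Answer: 503120436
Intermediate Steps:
h = 1
C(E) = 10 + E (C(E) = (1 + 9) + E = 10 + E)
S = -236 (S = (10 + (-7)²)*(-4) = (10 + 49)*(-4) = 59*(-4) = -236)
(S + 49922)*((-47 + (-30 - 4))² + 3565) = (-236 + 49922)*((-47 + (-30 - 4))² + 3565) = 49686*((-47 - 34)² + 3565) = 49686*((-81)² + 3565) = 49686*(6561 + 3565) = 49686*10126 = 503120436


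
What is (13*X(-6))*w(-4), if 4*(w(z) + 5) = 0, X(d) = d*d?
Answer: -2340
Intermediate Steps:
X(d) = d**2
w(z) = -5 (w(z) = -5 + (1/4)*0 = -5 + 0 = -5)
(13*X(-6))*w(-4) = (13*(-6)**2)*(-5) = (13*36)*(-5) = 468*(-5) = -2340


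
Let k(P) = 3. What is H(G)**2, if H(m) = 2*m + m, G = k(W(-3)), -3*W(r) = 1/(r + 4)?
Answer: 81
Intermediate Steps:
W(r) = -1/(3*(4 + r)) (W(r) = -1/(3*(r + 4)) = -1/(3*(4 + r)))
G = 3
H(m) = 3*m
H(G)**2 = (3*3)**2 = 9**2 = 81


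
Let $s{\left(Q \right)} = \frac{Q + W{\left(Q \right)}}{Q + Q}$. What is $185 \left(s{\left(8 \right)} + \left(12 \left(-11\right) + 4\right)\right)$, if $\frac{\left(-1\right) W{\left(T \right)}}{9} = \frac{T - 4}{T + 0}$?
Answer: $- \frac{756465}{32} \approx -23640.0$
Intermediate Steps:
$W{\left(T \right)} = - \frac{9 \left(-4 + T\right)}{T}$ ($W{\left(T \right)} = - 9 \frac{T - 4}{T + 0} = - 9 \frac{-4 + T}{T} = - \frac{9 \left(-4 + T\right)}{T}$)
$s{\left(Q \right)} = \frac{-9 + Q + \frac{36}{Q}}{2 Q}$ ($s{\left(Q \right)} = \frac{Q - \left(9 - \frac{36}{Q}\right)}{Q + Q} = \frac{-9 + Q + \frac{36}{Q}}{2 Q}$)
$185 \left(s{\left(8 \right)} + \left(12 \left(-11\right) + 4\right)\right) = 185 \left(\frac{36 + 8 \left(-9 + 8\right)}{2 \cdot 64} + \left(12 \left(-11\right) + 4\right)\right) = 185 \left(\frac{1}{2} \cdot \frac{1}{64} \left(36 + 8 \left(-1\right)\right) + \left(-132 + 4\right)\right) = 185 \left(\frac{1}{2} \cdot \frac{1}{64} \left(36 - 8\right) - 128\right) = 185 \left(\frac{1}{2} \cdot \frac{1}{64} \cdot 28 - 128\right) = 185 \left(\frac{7}{32} - 128\right) = 185 \left(- \frac{4089}{32}\right) = - \frac{756465}{32}$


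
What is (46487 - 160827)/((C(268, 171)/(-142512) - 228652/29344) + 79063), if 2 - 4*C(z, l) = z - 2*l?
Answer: -14942351847360/10331211557647 ≈ -1.4463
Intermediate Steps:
C(z, l) = 1/2 + l/2 - z/4 (C(z, l) = 1/2 - (z - 2*l)/4 = 1/2 + (l/2 - z/4) = 1/2 + l/2 - z/4)
(46487 - 160827)/((C(268, 171)/(-142512) - 228652/29344) + 79063) = (46487 - 160827)/(((1/2 + (1/2)*171 - 1/4*268)/(-142512) - 228652/29344) + 79063) = -114340/(((1/2 + 171/2 - 67)*(-1/142512) - 228652*1/29344) + 79063) = -114340/((19*(-1/142512) - 57163/7336) + 79063) = -114340/((-19/142512 - 57163/7336) + 79063) = -114340/(-1018319105/130683504 + 79063) = -114340/10331211557647/130683504 = -114340*130683504/10331211557647 = -14942351847360/10331211557647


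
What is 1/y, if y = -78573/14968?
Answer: -14968/78573 ≈ -0.19050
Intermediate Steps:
y = -78573/14968 (y = -78573*1/14968 = -78573/14968 ≈ -5.2494)
1/y = 1/(-78573/14968) = -14968/78573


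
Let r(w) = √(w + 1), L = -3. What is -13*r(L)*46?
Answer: -598*I*√2 ≈ -845.7*I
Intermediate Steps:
r(w) = √(1 + w)
-13*r(L)*46 = -13*√(1 - 3)*46 = -13*I*√2*46 = -598*I*√2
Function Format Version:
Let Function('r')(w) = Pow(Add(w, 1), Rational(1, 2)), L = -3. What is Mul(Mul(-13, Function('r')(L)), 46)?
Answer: Mul(-598, I, Pow(2, Rational(1, 2))) ≈ Mul(-845.70, I)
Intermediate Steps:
Function('r')(w) = Pow(Add(1, w), Rational(1, 2))
Mul(Mul(-13, Function('r')(L)), 46) = Mul(Mul(-13, Pow(Add(1, -3), Rational(1, 2))), 46) = Mul(Mul(-13, Pow(-2, Rational(1, 2))), 46) = Mul(Mul(-13, Mul(I, Pow(2, Rational(1, 2)))), 46) = Mul(Mul(-13, I, Pow(2, Rational(1, 2))), 46) = Mul(-598, I, Pow(2, Rational(1, 2)))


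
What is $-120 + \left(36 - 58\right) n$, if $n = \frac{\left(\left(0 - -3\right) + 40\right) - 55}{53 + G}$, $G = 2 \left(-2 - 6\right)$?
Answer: $- \frac{4176}{37} \approx -112.86$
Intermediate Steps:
$G = -16$ ($G = 2 \left(-2 - 6\right) = 2 \left(-8\right) = -16$)
$n = - \frac{12}{37}$ ($n = \frac{\left(\left(0 - -3\right) + 40\right) - 55}{53 - 16} = \frac{\left(\left(0 + 3\right) + 40\right) - 55}{37} = \left(\left(3 + 40\right) - 55\right) \frac{1}{37} = \left(43 - 55\right) \frac{1}{37} = \left(-12\right) \frac{1}{37} = - \frac{12}{37} \approx -0.32432$)
$-120 + \left(36 - 58\right) n = -120 + \left(36 - 58\right) \left(- \frac{12}{37}\right) = -120 - - \frac{264}{37} = -120 + \frac{264}{37} = - \frac{4176}{37}$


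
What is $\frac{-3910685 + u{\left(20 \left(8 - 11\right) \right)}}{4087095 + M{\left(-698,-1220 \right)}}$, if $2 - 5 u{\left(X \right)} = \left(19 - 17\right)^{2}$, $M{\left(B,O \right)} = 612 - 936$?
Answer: $- \frac{6517809}{6811285} \approx -0.95691$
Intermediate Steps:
$M{\left(B,O \right)} = -324$ ($M{\left(B,O \right)} = 612 - 936 = -324$)
$u{\left(X \right)} = - \frac{2}{5}$ ($u{\left(X \right)} = \frac{2}{5} - \frac{\left(19 - 17\right)^{2}}{5} = \frac{2}{5} - \frac{2^{2}}{5} = \frac{2}{5} - \frac{4}{5} = - \frac{2}{5}$)
$\frac{-3910685 + u{\left(20 \left(8 - 11\right) \right)}}{4087095 + M{\left(-698,-1220 \right)}} = \frac{-3910685 - \frac{2}{5}}{4087095 - 324} = - \frac{19553427}{5 \cdot 4086771} = \left(- \frac{19553427}{5}\right) \frac{1}{4086771} = - \frac{6517809}{6811285}$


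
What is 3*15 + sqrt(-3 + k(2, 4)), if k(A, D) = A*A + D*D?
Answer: 45 + sqrt(17) ≈ 49.123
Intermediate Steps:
k(A, D) = A**2 + D**2
3*15 + sqrt(-3 + k(2, 4)) = 3*15 + sqrt(-3 + (2**2 + 4**2)) = 45 + sqrt(-3 + (4 + 16)) = 45 + sqrt(-3 + 20) = 45 + sqrt(17)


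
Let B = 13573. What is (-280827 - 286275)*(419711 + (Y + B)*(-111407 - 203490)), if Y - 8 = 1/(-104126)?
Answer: 11477712214782741159/4733 ≈ 2.4250e+15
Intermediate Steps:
Y = 833007/104126 (Y = 8 + 1/(-104126) = 8 - 1/104126 = 833007/104126 ≈ 8.0000)
(-280827 - 286275)*(419711 + (Y + B)*(-111407 - 203490)) = (-280827 - 286275)*(419711 + (833007/104126 + 13573)*(-111407 - 203490)) = -567102*(419711 + (1414135205/104126)*(-314897)) = -567102*(419711 - 40482448513535/9466) = -567102*(-40478475529209/9466) = 11477712214782741159/4733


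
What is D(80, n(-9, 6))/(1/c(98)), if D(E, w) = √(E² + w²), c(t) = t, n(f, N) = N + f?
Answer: 98*√6409 ≈ 7845.5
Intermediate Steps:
D(80, n(-9, 6))/(1/c(98)) = √(80² + (6 - 9)²)/(1/98) = √(6400 + (-3)²)/(1/98) = √(6400 + 9)*98 = √6409*98 = 98*√6409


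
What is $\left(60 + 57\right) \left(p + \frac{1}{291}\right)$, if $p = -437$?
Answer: $- \frac{4959474}{97} \approx -51129.0$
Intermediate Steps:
$\left(60 + 57\right) \left(p + \frac{1}{291}\right) = \left(60 + 57\right) \left(-437 + \frac{1}{291}\right) = 117 \left(-437 + \frac{1}{291}\right) = 117 \left(- \frac{127166}{291}\right) = - \frac{4959474}{97}$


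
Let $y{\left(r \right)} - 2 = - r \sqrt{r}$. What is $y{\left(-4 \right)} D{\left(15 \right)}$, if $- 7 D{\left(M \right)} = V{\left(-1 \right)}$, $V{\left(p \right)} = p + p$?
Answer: $\frac{4}{7} + \frac{16 i}{7} \approx 0.57143 + 2.2857 i$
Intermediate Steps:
$V{\left(p \right)} = 2 p$
$D{\left(M \right)} = \frac{2}{7}$ ($D{\left(M \right)} = - \frac{2 \left(-1\right)}{7} = \left(- \frac{1}{7}\right) \left(-2\right) = \frac{2}{7}$)
$y{\left(r \right)} = 2 - r^{\frac{3}{2}}$ ($y{\left(r \right)} = 2 + - r \sqrt{r} = 2 - r^{\frac{3}{2}}$)
$y{\left(-4 \right)} D{\left(15 \right)} = \left(2 - \left(-4\right)^{\frac{3}{2}}\right) \frac{2}{7} = \left(2 - - 8 i\right) \frac{2}{7} = \left(2 + 8 i\right) \frac{2}{7} = \frac{4}{7} + \frac{16 i}{7}$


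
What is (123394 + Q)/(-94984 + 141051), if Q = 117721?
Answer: 34445/6581 ≈ 5.2340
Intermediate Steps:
(123394 + Q)/(-94984 + 141051) = (123394 + 117721)/(-94984 + 141051) = 241115/46067 = 241115*(1/46067) = 34445/6581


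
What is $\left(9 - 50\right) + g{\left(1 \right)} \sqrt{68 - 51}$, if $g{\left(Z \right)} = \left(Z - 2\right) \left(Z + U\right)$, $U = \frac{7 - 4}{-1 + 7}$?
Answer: $-41 - \frac{3 \sqrt{17}}{2} \approx -47.185$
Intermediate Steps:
$U = \frac{1}{2}$ ($U = \frac{3}{6} = 3 \cdot \frac{1}{6} = \frac{1}{2} \approx 0.5$)
$g{\left(Z \right)} = \left(\frac{1}{2} + Z\right) \left(-2 + Z\right)$ ($g{\left(Z \right)} = \left(Z - 2\right) \left(Z + \frac{1}{2}\right) = \left(-2 + Z\right) \left(\frac{1}{2} + Z\right) = \left(\frac{1}{2} + Z\right) \left(-2 + Z\right)$)
$\left(9 - 50\right) + g{\left(1 \right)} \sqrt{68 - 51} = \left(9 - 50\right) + \left(-1 + 1^{2} - \frac{3}{2}\right) \sqrt{68 - 51} = -41 + \left(-1 + 1 - \frac{3}{2}\right) \sqrt{17} = -41 - \frac{3 \sqrt{17}}{2}$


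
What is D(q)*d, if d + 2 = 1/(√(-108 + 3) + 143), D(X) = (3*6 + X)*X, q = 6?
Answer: 144*(-2*√105 + 285*I)/(√105 - 143*I) ≈ -287.0 - 0.07179*I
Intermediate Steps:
D(X) = X*(18 + X) (D(X) = (18 + X)*X = X*(18 + X))
d = -2 + 1/(143 + I*√105) (d = -2 + 1/(√(-108 + 3) + 143) = -2 + 1/(√(-105) + 143) = -2 + 1/(I*√105 + 143) = -2 + 1/(143 + I*√105) ≈ -1.993 - 0.00049854*I)
D(q)*d = (6*(18 + 6))*((-2*√105 + 285*I)/(√105 - 143*I)) = (6*24)*((-2*√105 + 285*I)/(√105 - 143*I)) = 144*((-2*√105 + 285*I)/(√105 - 143*I)) = 144*(-2*√105 + 285*I)/(√105 - 143*I)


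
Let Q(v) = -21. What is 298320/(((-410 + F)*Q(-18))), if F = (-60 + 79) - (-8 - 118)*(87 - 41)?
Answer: -19888/7567 ≈ -2.6283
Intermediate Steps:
F = 5815 (F = 19 - (-126)*46 = 19 - 1*(-5796) = 19 + 5796 = 5815)
298320/(((-410 + F)*Q(-18))) = 298320/(((-410 + 5815)*(-21))) = 298320/((5405*(-21))) = 298320/(-113505) = 298320*(-1/113505) = -19888/7567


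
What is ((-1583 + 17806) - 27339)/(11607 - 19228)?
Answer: 11116/7621 ≈ 1.4586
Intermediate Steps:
((-1583 + 17806) - 27339)/(11607 - 19228) = (16223 - 27339)/(-7621) = -11116*(-1/7621) = 11116/7621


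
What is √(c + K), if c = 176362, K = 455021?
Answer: √631383 ≈ 794.60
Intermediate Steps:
√(c + K) = √(176362 + 455021) = √631383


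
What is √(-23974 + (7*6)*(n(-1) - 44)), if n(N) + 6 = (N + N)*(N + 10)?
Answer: I*√26830 ≈ 163.8*I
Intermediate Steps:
n(N) = -6 + 2*N*(10 + N) (n(N) = -6 + (N + N)*(N + 10) = -6 + (2*N)*(10 + N) = -6 + 2*N*(10 + N))
√(-23974 + (7*6)*(n(-1) - 44)) = √(-23974 + (7*6)*((-6 + 2*(-1)² + 20*(-1)) - 44)) = √(-23974 + 42*((-6 + 2*1 - 20) - 44)) = √(-23974 + 42*((-6 + 2 - 20) - 44)) = √(-23974 + 42*(-24 - 44)) = √(-23974 + 42*(-68)) = √(-23974 - 2856) = √(-26830) = I*√26830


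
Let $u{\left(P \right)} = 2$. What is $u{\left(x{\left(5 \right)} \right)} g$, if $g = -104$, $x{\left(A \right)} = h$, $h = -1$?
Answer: $-208$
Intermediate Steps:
$x{\left(A \right)} = -1$
$u{\left(x{\left(5 \right)} \right)} g = 2 \left(-104\right) = -208$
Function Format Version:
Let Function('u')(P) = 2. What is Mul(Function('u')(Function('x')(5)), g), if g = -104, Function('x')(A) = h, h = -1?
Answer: -208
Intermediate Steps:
Function('x')(A) = -1
Mul(Function('u')(Function('x')(5)), g) = Mul(2, -104) = -208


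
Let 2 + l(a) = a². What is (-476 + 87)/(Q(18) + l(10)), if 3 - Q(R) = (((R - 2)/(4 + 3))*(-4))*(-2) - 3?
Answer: -2723/600 ≈ -4.5383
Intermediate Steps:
l(a) = -2 + a²
Q(R) = 58/7 - 8*R/7 (Q(R) = 3 - ((((R - 2)/(4 + 3))*(-4))*(-2) - 3) = 3 - ((((-2 + R)/7)*(-4))*(-2) - 3) = 3 - ((((-2 + R)*(⅐))*(-4))*(-2) - 3) = 3 - (((-2/7 + R/7)*(-4))*(-2) - 3) = 3 - ((8/7 - 4*R/7)*(-2) - 3) = 3 - ((-16/7 + 8*R/7) - 3) = 3 - (-37/7 + 8*R/7) = 3 + (37/7 - 8*R/7) = 58/7 - 8*R/7)
(-476 + 87)/(Q(18) + l(10)) = (-476 + 87)/((58/7 - 8/7*18) + (-2 + 10²)) = -389/((58/7 - 144/7) + (-2 + 100)) = -389/(-86/7 + 98) = -389/600/7 = -389*7/600 = -2723/600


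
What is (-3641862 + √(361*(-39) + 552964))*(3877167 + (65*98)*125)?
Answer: -17019939782454 + 4673417*√538885 ≈ -1.7017e+13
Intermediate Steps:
(-3641862 + √(361*(-39) + 552964))*(3877167 + (65*98)*125) = (-3641862 + √(-14079 + 552964))*(3877167 + 6370*125) = (-3641862 + √538885)*(3877167 + 796250) = (-3641862 + √538885)*4673417 = -17019939782454 + 4673417*√538885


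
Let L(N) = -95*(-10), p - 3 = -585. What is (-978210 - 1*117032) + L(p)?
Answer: -1094292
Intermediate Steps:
p = -582 (p = 3 - 585 = -582)
L(N) = 950
(-978210 - 1*117032) + L(p) = (-978210 - 1*117032) + 950 = (-978210 - 117032) + 950 = -1095242 + 950 = -1094292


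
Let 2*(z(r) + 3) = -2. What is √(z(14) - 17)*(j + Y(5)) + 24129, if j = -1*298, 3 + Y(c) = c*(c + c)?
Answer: 24129 - 251*I*√21 ≈ 24129.0 - 1150.2*I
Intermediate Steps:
Y(c) = -3 + 2*c² (Y(c) = -3 + c*(c + c) = -3 + c*(2*c) = -3 + 2*c²)
z(r) = -4 (z(r) = -3 + (½)*(-2) = -3 - 1 = -4)
j = -298
√(z(14) - 17)*(j + Y(5)) + 24129 = √(-4 - 17)*(-298 + (-3 + 2*5²)) + 24129 = √(-21)*(-298 + (-3 + 2*25)) + 24129 = (I*√21)*(-298 + (-3 + 50)) + 24129 = (I*√21)*(-298 + 47) + 24129 = (I*√21)*(-251) + 24129 = -251*I*√21 + 24129 = 24129 - 251*I*√21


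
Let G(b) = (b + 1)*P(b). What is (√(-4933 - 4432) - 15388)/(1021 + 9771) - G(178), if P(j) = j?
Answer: -85967523/2698 + I*√9365/10792 ≈ -31863.0 + 0.0089671*I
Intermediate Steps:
G(b) = b*(1 + b) (G(b) = (b + 1)*b = (1 + b)*b = b*(1 + b))
(√(-4933 - 4432) - 15388)/(1021 + 9771) - G(178) = (√(-4933 - 4432) - 15388)/(1021 + 9771) - 178*(1 + 178) = (√(-9365) - 15388)/10792 - 178*179 = (I*√9365 - 15388)*(1/10792) - 1*31862 = (-15388 + I*√9365)*(1/10792) - 31862 = (-3847/2698 + I*√9365/10792) - 31862 = -85967523/2698 + I*√9365/10792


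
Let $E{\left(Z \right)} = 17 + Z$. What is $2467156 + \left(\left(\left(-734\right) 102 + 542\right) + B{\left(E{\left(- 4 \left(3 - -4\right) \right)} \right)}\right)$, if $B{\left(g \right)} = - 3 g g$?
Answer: $2392467$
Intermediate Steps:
$B{\left(g \right)} = - 3 g^{2}$
$2467156 + \left(\left(\left(-734\right) 102 + 542\right) + B{\left(E{\left(- 4 \left(3 - -4\right) \right)} \right)}\right) = 2467156 + \left(\left(\left(-734\right) 102 + 542\right) - 3 \left(17 - 4 \left(3 - -4\right)\right)^{2}\right) = 2467156 - \left(74326 + 3 \left(17 - 4 \left(3 + 4\right)\right)^{2}\right) = 2467156 - \left(74326 + 3 \left(17 - 28\right)^{2}\right) = 2467156 - \left(74326 + 3 \left(-11\right)^{2}\right) = 2467156 - 74689 = 2392467$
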